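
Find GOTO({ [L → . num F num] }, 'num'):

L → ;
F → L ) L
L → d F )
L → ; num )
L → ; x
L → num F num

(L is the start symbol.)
GOTO(I, 'num') = CLOSURE({ [A → αX.β] : [A → α.Xβ] ∈ I, X = 'num' })

Items with dot before 'num', with the dot advanced:
  [L → . num F num] → [L → num . F num]
Closure of the advanced items:
  [L → num . F num] has the dot before F: add [F → . L ) L]
  [F → . L ) L] has the dot before L: add [L → . ;], [L → . d F )], [L → . ; num )], [L → . ; x], [L → . num F num]

GOTO = { [F → . L ) L], [L → . ; num )], [L → . ; x], [L → . ;], [L → . d F )], [L → . num F num], [L → num . F num] }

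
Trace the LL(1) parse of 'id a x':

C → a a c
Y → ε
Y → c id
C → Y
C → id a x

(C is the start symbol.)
Stack is shown with the top on the left.

Stack     Input     Action
--------------------------
C $       id a x $  output C → id a x
id a x $  id a x $  match 'id'
a x $     a x $     match 'a'
x $       x $       match 'x'
$         $         accept

The string is accepted.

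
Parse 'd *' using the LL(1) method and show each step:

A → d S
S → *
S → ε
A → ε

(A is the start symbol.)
LL(1) parsing maintains a stack (initially the start symbol over $) and the input. At each step: if the stack top is a terminal, match it against the current input token; if it is a non-terminal N, replace it with the RHS of M[N, lookahead] (the unique production whose predict set contains the lookahead).

Stack is shown with the top on the left.

Stack  Input  Action
--------------------
A $    d * $  output A → d S
d S $  d * $  match 'd'
S $    * $    output S → *
* $    * $    match '*'
$      $      accept

The string is accepted.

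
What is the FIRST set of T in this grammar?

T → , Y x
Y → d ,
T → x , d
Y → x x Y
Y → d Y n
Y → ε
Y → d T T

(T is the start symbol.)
From T → , Y x:
  - ',' is a terminal: add ',' and stop
From T → x , d:
  - x is a terminal: add 'x' and stop

Collecting: FIRST(T) = { ',', 'x' }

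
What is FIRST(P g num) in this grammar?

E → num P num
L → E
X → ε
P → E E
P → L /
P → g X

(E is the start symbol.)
{ 'g', 'num' }

FIRST sets of the non-terminals involved (from the grammar, by fixed-point iteration):
  FIRST(P) = { 'g', 'num' }

To compute FIRST(P g num), process the symbols left to right:
Symbol P is a non-terminal. Add FIRST(P) \ {ε} = { 'g', 'num' }
P is not nullable (ε ∉ FIRST(P)), so stop here.
FIRST(P g num) = { 'g', 'num' }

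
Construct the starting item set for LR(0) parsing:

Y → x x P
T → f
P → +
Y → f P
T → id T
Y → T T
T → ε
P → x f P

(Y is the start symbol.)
{ [T → . f], [T → . id T], [T → .], [Y → . T T], [Y → . f P], [Y → . x x P], [Y' → . Y] }

First, augment the grammar with Y' → Y
I₀ = CLOSURE({ [Y' → . Y] }):
  [Y' → . Y] has the dot before Y: add [Y → . x x P], [Y → . f P], [Y → . T T]
  [Y → . T T] has the dot before T: add [T → . f], [T → . id T], [T → .]
No further items can be added.

I₀ = { [T → . f], [T → . id T], [T → .], [Y → . T T], [Y → . f P], [Y → . x x P], [Y' → . Y] }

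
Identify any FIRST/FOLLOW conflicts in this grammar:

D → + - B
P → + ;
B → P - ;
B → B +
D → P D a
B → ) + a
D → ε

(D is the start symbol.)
No FIRST/FOLLOW conflicts.

Nullable non-terminals: D.
FIRST sets used below: FIRST(P) = { '+' }

D: nullable alternative(s) D → ε; FOLLOW(D) = { $, 'a' }
  D → + - B: FIRST \ {ε} = { '+' } — disjoint from FOLLOW(D)
  D → P D a: FIRST \ {ε} = { '+' } — disjoint from FOLLOW(D)
  D → ε: FIRST \ {ε} = { } — this is the only nullable alternative, skip

B, P have no nullable alternative, so no FIRST/FOLLOW check is needed there.

No FIRST/FOLLOW conflicts found.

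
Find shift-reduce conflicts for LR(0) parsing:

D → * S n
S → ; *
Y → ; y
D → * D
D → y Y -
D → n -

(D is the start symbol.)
Augment with D' → D and build the canonical LR(0) collection (I0 = CLOSURE({[D' → . D]}), then GOTO on every symbol after a dot until no new states appear). It has 15 states:
  I0: { [D → . * D], [D → . * S n], [D → . n -], [D → . y Y -], [D' → . D] }  — shift
  I1: { [D → * . D], [D → * . S n], [D → . * D], [D → . * S n], [D → . n -], [D → . y Y -], [S → . ; *] }  — shift
  I2: { [D' → D .] }  — accept
  I3: { [D → n . -] }  — shift
  I4: { [D → y . Y -], [Y → . ; y] }  — shift
  I5: { [Y → ; . y] }  — shift
  I6: { [D → y Y . -] }  — shift
  I7: { [D → y Y - .] }  — reduce
  I8: { [Y → ; y .] }  — reduce
  I9: { [D → n - .] }  — reduce
  I10: { [S → ; . *] }  — shift
  I11: { [D → * D .] }  — reduce
  I12: { [D → * S . n] }  — shift
  I13: { [D → * S n .] }  — reduce
  I14: { [S → ; * .] }  — reduce

No state contains both a complete item and a shift item.

Answer: No shift-reduce conflicts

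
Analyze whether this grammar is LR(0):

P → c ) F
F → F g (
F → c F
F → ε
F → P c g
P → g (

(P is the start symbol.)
A grammar is LR(0) if no state in the canonical LR(0) collection has:
  - both a shift item (dot before a terminal) and a complete item (shift-reduce conflict), or
  - two or more complete items (reduce-reduce conflict; the accept item [P' → P .] counts as a complete item here).

Augment with P' → P and build the canonical LR(0) collection (I0 = CLOSURE({[P' → . P]}), then GOTO on every symbol after a dot until no new states appear). It has 14 states:
  I0: { [P → . c ) F], [P → . g (], [P' → . P] }  — shift
  I1: { [P' → P .] }  — accept
  I2: { [P → c . ) F] }  — shift
  I3: { [P → g . (] }  — shift
  I4: { [P → g ( .] }  — reduce
  I5: { [F → . F g (], [F → . P c g], [F → . c F], [F → .], [P → . c ) F], [P → . g (], [P → c ) . F] }  — shift, reduce
  I6: { [F → F . g (], [P → c ) F .] }  — shift, reduce
  I7: { [F → P . c g] }  — shift
  I8: { [F → . F g (], [F → . P c g], [F → . c F], [F → .], [F → c . F], [P → . c ) F], [P → . g (], [P → c . ) F] }  — shift, reduce
  I9: { [F → F . g (], [F → c F .] }  — shift, reduce
  I10: { [F → F g . (] }  — shift
  I11: { [F → F g ( .] }  — reduce
  I12: { [F → P c . g] }  — shift
  I13: { [F → P c g .] }  — reduce

Conflict in state I5:
  Shift-reduce conflict between [F → .] and [F → . c F]
So the grammar is NOT LR(0).

Answer: No. Shift-reduce conflict between [F → .] and [F → . c F]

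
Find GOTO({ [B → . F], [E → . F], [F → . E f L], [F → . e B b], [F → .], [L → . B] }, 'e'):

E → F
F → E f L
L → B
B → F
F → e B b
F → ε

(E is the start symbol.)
{ [B → . F], [E → . F], [F → . E f L], [F → . e B b], [F → .], [F → e . B b] }

GOTO(I, 'e') = CLOSURE({ [A → αX.β] : [A → α.Xβ] ∈ I, X = 'e' })

Items with dot before 'e', with the dot advanced:
  [F → . e B b] → [F → e . B b]
Closure of the advanced items:
  [F → e . B b] has the dot before B: add [B → . F]
  [B → . F] has the dot before F: add [F → . E f L], [F → . e B b], [F → .]
  [F → . E f L] has the dot before E: add [E → . F]

GOTO = { [B → . F], [E → . F], [F → . E f L], [F → . e B b], [F → .], [F → e . B b] }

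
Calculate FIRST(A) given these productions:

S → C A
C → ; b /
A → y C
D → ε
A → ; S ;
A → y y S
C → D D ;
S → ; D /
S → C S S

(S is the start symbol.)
From A → y C:
  - y is a terminal: add 'y' and stop
From A → ; S ;:
  - ';' is a terminal: add ';' and stop
From A → y y S:
  - y is a terminal: add 'y' and stop

Collecting: FIRST(A) = { ';', 'y' }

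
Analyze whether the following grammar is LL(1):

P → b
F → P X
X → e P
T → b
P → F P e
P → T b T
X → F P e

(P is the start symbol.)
A grammar is LL(1) if for each non-terminal N with multiple productions, the predict sets of those productions are pairwise disjoint, where PREDICT(N → α) = (FIRST(α) \ {ε}) ∪ (FOLLOW(N) if α ⇒* ε).

Relevant sets:
  FIRST(F) = { 'b' }
  FIRST(T) = { 'b' }

For P:
  PREDICT(P → b) = { 'b' }
  PREDICT(P → F P e) = { 'b' }
  PREDICT(P → T b T) = { 'b' }
For X:
  PREDICT(X → e P) = { 'e' }
  PREDICT(X → F P e) = { 'b' }
F, T have a single production, so nothing to check there.

Conflict found: Predict set conflict for P: { 'b' }
The grammar is NOT LL(1).

Answer: No. Predict set conflict for P: { 'b' }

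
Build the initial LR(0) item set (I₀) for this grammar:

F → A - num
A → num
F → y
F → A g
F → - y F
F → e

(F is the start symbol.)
{ [A → . num], [F → . - y F], [F → . A - num], [F → . A g], [F → . e], [F → . y], [F' → . F] }

First, augment the grammar with F' → F
I₀ = CLOSURE({ [F' → . F] }):
  [F' → . F] has the dot before F: add [F → . A - num], [F → . y], [F → . A g], [F → . - y F], [F → . e]
  [F → . A - num] has the dot before A: add [A → . num]
No further items can be added.

I₀ = { [A → . num], [F → . - y F], [F → . A - num], [F → . A g], [F → . e], [F → . y], [F' → . F] }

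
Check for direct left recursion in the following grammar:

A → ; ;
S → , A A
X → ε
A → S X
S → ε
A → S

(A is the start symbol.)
No direct left recursion

Direct left recursion occurs when N → N α for some non-terminal N (the right-hand side begins with the left-hand side itself).

A → ; ;: starts with ';'
S → , A A: starts with ','
X → ε: starts with ε
A → S X: starts with S
S → ε: starts with ε
A → S: starts with S

No direct left recursion found.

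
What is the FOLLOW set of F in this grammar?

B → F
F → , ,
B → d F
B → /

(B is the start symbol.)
To compute FOLLOW(F), find every occurrence of F on a right-hand side N → α F β: add FIRST(β) \ {ε}, and if β is empty or nullable also add FOLLOW(N). Iterate to a fixed point.

In B → F: F is at the end, add FOLLOW(B)
In B → d F: F is at the end, add FOLLOW(B)

The FOLLOW sets referred to above (computed the same way, to a fixed point):
  FOLLOW(B) = { $ }

Taking the union: FOLLOW(F) = { $ }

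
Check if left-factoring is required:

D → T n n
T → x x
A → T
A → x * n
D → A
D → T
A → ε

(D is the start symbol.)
Yes, D has productions with common prefix 'T'

Left-factoring is needed when two productions for the same non-terminal
share a common prefix on the right-hand side.

Productions for D:
  D → T n n
  D → A
  D → T
Productions for A:
  A → T
  A → x * n
  A → ε

Found common prefix 'T' in productions for D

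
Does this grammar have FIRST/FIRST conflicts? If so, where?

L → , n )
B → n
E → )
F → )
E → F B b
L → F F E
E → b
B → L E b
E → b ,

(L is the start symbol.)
FIRST sets of the non-terminals at (or reachable through a nullable prefix from) the front of some alternative:
  FIRST(F) = { ')' }
  FIRST(L) = { ')', ',' }

Productions for L:
  L → , n ): FIRST = { ',' }
  L → F F E: FIRST = { ')' }
Productions for B:
  B → n: FIRST = { 'n' }
  B → L E b: FIRST = { ')', ',' }
Productions for E:
  E → ): FIRST = { ')' }
  E → F B b: FIRST = { ')' }
  E → b: FIRST = { 'b' }
  E → b ,: FIRST = { 'b' }
F has only one production, so no FIRST/FIRST conflict is possible there.

Conflict for E: E → ) and E → F B b
  Overlap: { ')' }
Conflict for E: E → b and E → b ,
  Overlap: { 'b' }

Answer: Yes. E → ')' / E → F B b on { ')' }; E → b / E → b ',' on { 'b' }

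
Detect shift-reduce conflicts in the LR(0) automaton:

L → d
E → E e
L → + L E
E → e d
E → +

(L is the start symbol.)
Yes — I6: [L → + L E .] vs [E → E . e]

A shift-reduce conflict occurs when an LR(0) state has both:
  - a complete (reduce) item [A → α .] (dot at the end), and
  - a shift item [B → β . c γ] (dot before a terminal).

Augment with L' → L and build the canonical LR(0) collection (I0 = CLOSURE({[L' → . L]}), then GOTO on every symbol after a dot until no new states appear). It has 10 states:
  I0: { [L → . + L E], [L → . d], [L' → . L] }  — shift
  I1: { [L → + . L E], [L → . + L E], [L → . d] }  — shift
  I2: { [L' → L .] }  — accept
  I3: { [L → d .] }  — reduce
  I4: { [E → . +], [E → . E e], [E → . e d], [L → + L . E] }  — shift
  I5: { [E → + .] }  — reduce
  I6: { [E → E . e], [L → + L E .] }  — shift, reduce
  I7: { [E → e . d] }  — shift
  I8: { [E → e d .] }  — reduce
  I9: { [E → E e .] }  — reduce

I6 contains reduce item [L → + L E .] and shift item [E → E . e] — shift-reduce conflict.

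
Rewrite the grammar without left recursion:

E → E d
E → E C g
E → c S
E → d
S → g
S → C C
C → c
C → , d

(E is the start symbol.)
E is directly left-recursive. The standard transformation for
  A → A α₁ | ... | A α_m | β₁ | ... | β_n
is
  A  → β₁ A' | ... | β_n A'
  A' → α₁ A' | ... | α_m A' | ε

E → c S becomes E → c S E'
E → d becomes E → d E'
E → E d becomes E' → d E'
E → E C g becomes E' → C g E'
Add E' → ε

Productions for other non-terminals are unchanged:
  S → g
  S → C C
  C → c
  C → , d

Resulting grammar:
E → c S E'
E → d E'
E' → d E'
E' → C g E'
E' → ε
S → g
S → C C
C → c
C → , d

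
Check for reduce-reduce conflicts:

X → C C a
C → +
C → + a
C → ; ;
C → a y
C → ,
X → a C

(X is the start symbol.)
No reduce-reduce conflicts

A reduce-reduce conflict occurs when an LR(0) state has two complete items [A → α .] and [B → β .] — both call for a reduction, and with no lookahead the parser cannot choose between them.

Augment with X' → X and build the canonical LR(0) collection (I0 = CLOSURE({[X' → . X]}), then GOTO on every symbol after a dot until no new states appear). It has 14 states:
  I0: { [C → . + a], [C → . +], [C → . ,], [C → . ; ;], [C → . a y], [X → . C C a], [X → . a C], [X' → . X] }  — shift
  I1: { [C → + . a], [C → + .] }  — shift, reduce
  I2: { [C → , .] }  — reduce
  I3: { [C → ; . ;] }  — shift
  I4: { [C → . + a], [C → . +], [C → . ,], [C → . ; ;], [C → . a y], [X → C . C a] }  — shift
  I5: { [X' → X .] }  — accept
  I6: { [C → . + a], [C → . +], [C → . ,], [C → . ; ;], [C → . a y], [C → a . y], [X → a . C] }  — shift
  I7: { [X → a C .] }  — reduce
  I8: { [C → a . y] }  — shift
  I9: { [C → a y .] }  — reduce
  I10: { [X → C C . a] }  — shift
  I11: { [X → C C a .] }  — reduce
  I12: { [C → ; ; .] }  — reduce
  I13: { [C → + a .] }  — reduce

No state contains more than one complete item.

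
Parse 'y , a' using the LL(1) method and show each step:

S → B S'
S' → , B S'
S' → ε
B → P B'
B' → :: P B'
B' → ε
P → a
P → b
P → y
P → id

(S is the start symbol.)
LL(1) parsing maintains a stack (initially the start symbol over $) and the input. At each step: if the stack top is a terminal, match it against the current input token; if it is a non-terminal N, replace it with the RHS of M[N, lookahead] (the unique production whose predict set contains the lookahead).

Stack is shown with the top on the left.

Stack      Input    Action
--------------------------
S $        y , a $  output S → B S'
B S' $     y , a $  output B → P B'
P B' S' $  y , a $  output P → y
y B' S' $  y , a $  match 'y'
B' S' $    , a $    output B' → ε
S' $       , a $    output S' → , B S'
, B S' $   , a $    match ','
B S' $     a $      output B → P B'
P B' S' $  a $      output P → a
a B' S' $  a $      match 'a'
B' S' $    $        output B' → ε
S' $       $        output S' → ε
$          $        accept

The string is accepted.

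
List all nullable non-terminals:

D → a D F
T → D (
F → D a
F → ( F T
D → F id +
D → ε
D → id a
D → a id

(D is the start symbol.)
{ 'D' }

ε-productions: D → ε
So D is immediately nullable.
No further non-terminal can be added: every production for the remaining non-terminals contains a terminal or a non-nullable non-terminal.
Nullable = { 'D' }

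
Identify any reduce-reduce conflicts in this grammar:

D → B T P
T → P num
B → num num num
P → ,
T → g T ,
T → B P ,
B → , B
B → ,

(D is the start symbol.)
A reduce-reduce conflict occurs when an LR(0) state has two complete items [A → α .] and [B → β .] — both call for a reduction, and with no lookahead the parser cannot choose between them.

Augment with D' → D and build the canonical LR(0) collection (I0 = CLOSURE({[D' → . D]}), then GOTO on every symbol after a dot until no new states appear). It has 20 states:
  I0: { [B → . , B], [B → . ,], [B → . num num num], [D → . B T P], [D' → . D] }  — shift
  I1: { [B → , . B], [B → , .], [B → . , B], [B → . ,], [B → . num num num] }  — shift, reduce
  I2: { [B → . , B], [B → . ,], [B → . num num num], [D → B . T P], [P → . ,], [T → . B P ,], [T → . P num], [T → . g T ,] }  — shift
  I3: { [D' → D .] }  — accept
  I4: { [B → num . num num] }  — shift
  I5: { [B → num num . num] }  — shift
  I6: { [B → num num num .] }  — reduce
  I7: { [B → , . B], [B → , .], [B → . , B], [B → . ,], [B → . num num num], [P → , .] }  — shift, 2 reduces
  I8: { [P → . ,], [T → B . P ,] }  — shift
  I9: { [T → P . num] }  — shift
  I10: { [D → B T . P], [P → . ,] }  — shift
  I11: { [B → . , B], [B → . ,], [B → . num num num], [P → . ,], [T → . B P ,], [T → . P num], [T → . g T ,], [T → g . T ,] }  — shift
  I12: { [T → g T . ,] }  — shift
  I13: { [T → g T , .] }  — reduce
  I14: { [P → , .] }  — reduce
  I15: { [D → B T P .] }  — reduce
  I16: { [T → P num .] }  — reduce
  I17: { [T → B P . ,] }  — shift
  I18: { [T → B P , .] }  — reduce
  I19: { [B → , B .] }  — reduce

I7 contains complete items [B → , .], [P → , .] — reduce-reduce conflict.

Answer: Yes — I7: [B → , .] vs [P → , .]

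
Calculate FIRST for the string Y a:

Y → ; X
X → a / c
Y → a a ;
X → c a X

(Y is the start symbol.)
{ ';', 'a' }

FIRST sets of the non-terminals involved (from the grammar, by fixed-point iteration):
  FIRST(Y) = { ';', 'a' }

To compute FIRST(Y a), process the symbols left to right:
Symbol Y is a non-terminal. Add FIRST(Y) \ {ε} = { ';', 'a' }
Y is not nullable (ε ∉ FIRST(Y)), so stop here.
FIRST(Y a) = { ';', 'a' }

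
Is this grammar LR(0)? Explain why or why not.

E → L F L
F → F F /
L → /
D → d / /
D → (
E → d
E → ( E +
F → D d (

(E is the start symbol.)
Yes, the grammar is LR(0)

Augment with E' → E and build the canonical LR(0) collection (I0 = CLOSURE({[E' → . E]}), then GOTO on every symbol after a dot until no new states appear). It has 19 states:
  I0: { [E → . ( E +], [E → . L F L], [E → . d], [E' → . E], [L → . /] }  — shift
  I1: { [E → ( . E +], [E → . ( E +], [E → . L F L], [E → . d], [L → . /] }  — shift
  I2: { [L → / .] }  — reduce
  I3: { [E' → E .] }  — accept
  I4: { [D → . (], [D → . d / /], [E → L . F L], [F → . D d (], [F → . F F /] }  — shift
  I5: { [E → d .] }  — reduce
  I6: { [D → ( .] }  — reduce
  I7: { [F → D . d (] }  — shift
  I8: { [D → . (], [D → . d / /], [E → L F . L], [F → . D d (], [F → . F F /], [F → F . F /], [L → . /] }  — shift
  I9: { [D → d . / /] }  — shift
  I10: { [D → d / . /] }  — shift
  I11: { [D → d / / .] }  — reduce
  I12: { [D → . (], [D → . d / /], [F → . D d (], [F → . F F /], [F → F . F /], [F → F F . /] }  — shift
  I13: { [E → L F L .] }  — reduce
  I14: { [F → F F / .] }  — reduce
  I15: { [F → D d . (] }  — shift
  I16: { [F → D d ( .] }  — reduce
  I17: { [E → ( E . +] }  — shift
  I18: { [E → ( E + .] }  — reduce

Every state is either a pure shift/goto state or contains exactly one complete item and nothing to shift — no conflicts. The grammar is LR(0).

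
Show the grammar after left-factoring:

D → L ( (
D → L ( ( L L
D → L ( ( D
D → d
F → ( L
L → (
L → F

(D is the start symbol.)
Left-factoring transforms A → αβ₁ | αβ₂ into A → αA' and A' → β₁ | β₂
(α is the longest common prefix among the alternatives). Repeat until
no nonterminal has two alternatives with a common prefix.

Round 1: D has alternatives sharing prefix 'L ( ('. Introduce D': D → L ( ( D'
  Add: D' → ε
  Add: D' → L L
  Add: D' → D

No remaining common prefixes — done.

Resulting grammar:
D → L ( ( D'
D' → ε
D' → L L
D' → D
D → d
F → ( L
L → (
L → F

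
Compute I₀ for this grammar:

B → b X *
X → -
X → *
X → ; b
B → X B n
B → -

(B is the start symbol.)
{ [B → . -], [B → . X B n], [B → . b X *], [B' → . B], [X → . *], [X → . -], [X → . ; b] }

First, augment the grammar with B' → B
I₀ = CLOSURE({ [B' → . B] }):
  [B' → . B] has the dot before B: add [B → . b X *], [B → . X B n], [B → . -]
  [B → . X B n] has the dot before X: add [X → . -], [X → . *], [X → . ; b]
No further items can be added.

I₀ = { [B → . -], [B → . X B n], [B → . b X *], [B' → . B], [X → . *], [X → . -], [X → . ; b] }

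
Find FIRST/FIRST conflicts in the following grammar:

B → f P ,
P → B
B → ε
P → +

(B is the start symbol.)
A FIRST/FIRST conflict occurs when two productions N → α and N → β for the same non-terminal have FIRST(α) ∩ FIRST(β) ≠ ∅ (with ε ∈ FIRST of a nullable right-hand side, so two nullable alternatives also conflict).

FIRST sets of the non-terminals at (or reachable through a nullable prefix from) the front of some alternative:
  FIRST(B) = { 'f', ε }

Productions for B:
  B → f P ,: FIRST = { 'f' }
  B → ε: FIRST = { ε }
Productions for P:
  P → B: FIRST = { 'f', ε }
  P → +: FIRST = { '+' }

All alternatives of each non-terminal have pairwise disjoint FIRST sets.

Answer: No FIRST/FIRST conflicts.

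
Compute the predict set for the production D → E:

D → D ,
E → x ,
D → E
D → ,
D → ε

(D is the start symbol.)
{ 'x' }

PREDICT(D → E) = (FIRST(RHS) \ {ε}) ∪ (FOLLOW(D) if ε ∈ FIRST(RHS), i.e. RHS ⇒* ε)
FIRST(E) = { 'x' }
FIRST(E) = { 'x' }
ε ∉ FIRST(E), so FOLLOW(D) is not added.
PREDICT(D → E) = { 'x' }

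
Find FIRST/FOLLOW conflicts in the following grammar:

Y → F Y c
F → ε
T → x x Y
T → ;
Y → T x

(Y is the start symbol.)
No FIRST/FOLLOW conflicts.

A FIRST/FOLLOW conflict occurs when a non-terminal N has a nullable alternative N → β (β ⇒* ε) and another alternative N → α with FIRST(α) ∩ FOLLOW(N) ≠ ∅: on such a lookahead the parser cannot decide between expanding α and letting N vanish via β.

Nullable non-terminals: F.
F has a nullable alternative but only one production, so nothing to check.

T, Y have no nullable alternative, so no FIRST/FOLLOW check is needed there.

No FIRST/FOLLOW conflicts found.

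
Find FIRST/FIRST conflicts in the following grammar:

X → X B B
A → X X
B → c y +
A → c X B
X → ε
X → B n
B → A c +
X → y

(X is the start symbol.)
Yes. X → X B B / X → B n on { 'c', 'y' }; X → X B B / X → y on { 'y' }; X → B n / X → y on { 'y' }; A → X X / A → c X B on { 'c' }; B → c y '+' / B → A c '+' on { 'c' }

FIRST sets of the non-terminals at (or reachable through a nullable prefix from) the front of some alternative:
  FIRST(X) = { 'c', 'y', ε }
  FIRST(B) = { 'c', 'y' }
  FIRST(A) = { 'c', 'y', ε }

Productions for X:
  X → X B B: FIRST = { 'c', 'y' }
  X → ε: FIRST = { ε }
  X → B n: FIRST = { 'c', 'y' }
  X → y: FIRST = { 'y' }
Productions for A:
  A → X X: FIRST = { 'c', 'y', ε }
  A → c X B: FIRST = { 'c' }
Productions for B:
  B → c y +: FIRST = { 'c' }
  B → A c +: FIRST = { 'c', 'y' }

Conflict for X: X → X B B and X → B n
  Overlap: { 'c', 'y' }
Conflict for X: X → X B B and X → y
  Overlap: { 'y' }
Conflict for X: X → B n and X → y
  Overlap: { 'y' }
Conflict for A: A → X X and A → c X B
  Overlap: { 'c' }
Conflict for B: B → c y + and B → A c +
  Overlap: { 'c' }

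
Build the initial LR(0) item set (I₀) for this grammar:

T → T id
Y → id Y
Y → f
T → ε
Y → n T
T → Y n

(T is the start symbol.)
First, augment the grammar with T' → T
I₀ = CLOSURE({ [T' → . T] }):
  [T' → . T] has the dot before T: add [T → . T id], [T → .], [T → . Y n]
  [T → . Y n] has the dot before Y: add [Y → . id Y], [Y → . f], [Y → . n T]
No further items can be added.

I₀ = { [T → . T id], [T → . Y n], [T → .], [T' → . T], [Y → . f], [Y → . id Y], [Y → . n T] }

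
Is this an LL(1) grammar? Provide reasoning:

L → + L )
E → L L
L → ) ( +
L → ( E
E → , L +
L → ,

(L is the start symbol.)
A grammar is LL(1) if for each non-terminal N with multiple productions, the predict sets of those productions are pairwise disjoint, where PREDICT(N → α) = (FIRST(α) \ {ε}) ∪ (FOLLOW(N) if α ⇒* ε).

Relevant sets:
  FIRST(L) = { '(', ')', '+', ',' }

For L:
  PREDICT(L → '+' L ')') = { '+' }
  PREDICT(L → ')' '(' '+') = { ')' }
  PREDICT(L → '(' E) = { '(' }
  PREDICT(L → ',') = { ',' }
For E:
  PREDICT(E → L L) = { '(', ')', '+', ',' }
  PREDICT(E → ',' L '+') = { ',' }

Conflict found: Predict set conflict for E: { ',' }
The grammar is NOT LL(1).

Answer: No. Predict set conflict for E: { ',' }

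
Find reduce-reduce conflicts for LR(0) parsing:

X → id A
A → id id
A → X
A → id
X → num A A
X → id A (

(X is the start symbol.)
Yes — I8: [A → id .] vs [A → id id .]

Augment with X' → X and build the canonical LR(0) collection (I0 = CLOSURE({[X' → . X]}), then GOTO on every symbol after a dot until no new states appear). It has 11 states:
  I0: { [X → . id A (], [X → . id A], [X → . num A A], [X' → . X] }  — shift
  I1: { [X' → X .] }  — accept
  I2: { [A → . X], [A → . id id], [A → . id], [X → . id A (], [X → . id A], [X → . num A A], [X → id . A (], [X → id . A] }  — shift
  I3: { [A → . X], [A → . id id], [A → . id], [X → . id A (], [X → . id A], [X → . num A A], [X → num . A A] }  — shift
  I4: { [A → . X], [A → . id id], [A → . id], [X → . id A (], [X → . id A], [X → . num A A], [X → num A . A] }  — shift
  I5: { [A → X .] }  — reduce
  I6: { [A → . X], [A → . id id], [A → . id], [A → id . id], [A → id .], [X → . id A (], [X → . id A], [X → . num A A], [X → id . A (], [X → id . A] }  — shift, reduce
  I7: { [X → id A . (], [X → id A .] }  — shift, reduce
  I8: { [A → . X], [A → . id id], [A → . id], [A → id . id], [A → id .], [A → id id .], [X → . id A (], [X → . id A], [X → . num A A], [X → id . A (], [X → id . A] }  — shift, 2 reduces
  I9: { [X → id A ( .] }  — reduce
  I10: { [X → num A A .] }  — reduce

I8 contains complete items [A → id .], [A → id id .] — reduce-reduce conflict.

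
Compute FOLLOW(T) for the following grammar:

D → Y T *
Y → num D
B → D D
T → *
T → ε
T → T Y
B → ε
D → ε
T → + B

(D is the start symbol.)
{ '*', 'num' }

To compute FOLLOW(T), find every occurrence of T on a right-hand side N → α T β: add FIRST(β) \ {ε}, and if β is empty or nullable also add FOLLOW(N). Iterate to a fixed point.

In D → Y T *: T is followed by '*', add FIRST('*') \ {ε} = { '*' }
In T → T Y: T is followed by Y, add FIRST(Y) \ {ε} = { 'num' }

Taking the union: FOLLOW(T) = { '*', 'num' }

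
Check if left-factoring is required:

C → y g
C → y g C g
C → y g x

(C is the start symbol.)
Yes, C has productions with common prefix 'y g'

Left-factoring is needed when two productions for the same non-terminal
share a common prefix on the right-hand side.

Productions for C:
  C → y g
  C → y g C g
  C → y g x

Found common prefix 'y g' in productions for C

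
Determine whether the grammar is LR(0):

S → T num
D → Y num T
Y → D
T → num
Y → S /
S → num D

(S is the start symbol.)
No. Shift-reduce conflict between [T → num .] and [S → . num D]

Augment with S' → S and build the canonical LR(0) collection (I0 = CLOSURE({[S' → . S]}), then GOTO on every symbol after a dot until no new states appear). It has 12 states:
  I0: { [S → . T num], [S → . num D], [S' → . S], [T → . num] }  — shift
  I1: { [S' → S .] }  — accept
  I2: { [S → T . num] }  — shift
  I3: { [D → . Y num T], [S → . T num], [S → . num D], [S → num . D], [T → . num], [T → num .], [Y → . D], [Y → . S /] }  — shift, reduce
  I4: { [S → num D .], [Y → D .] }  — 2 reduces
  I5: { [Y → S . /] }  — shift
  I6: { [D → Y . num T] }  — shift
  I7: { [D → Y num . T], [T → . num] }  — shift
  I8: { [D → Y num T .] }  — reduce
  I9: { [T → num .] }  — reduce
  I10: { [Y → S / .] }  — reduce
  I11: { [S → T num .] }  — reduce

Conflict in state I3:
  Shift-reduce conflict between [T → num .] and [S → . num D]
So the grammar is NOT LR(0).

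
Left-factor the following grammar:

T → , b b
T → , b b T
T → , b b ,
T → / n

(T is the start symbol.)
T → , b b T'
T' → ε
T' → T
T' → ,
T → / n

Left-factoring transforms A → αβ₁ | αβ₂ into A → αA' and A' → β₁ | β₂
(α is the longest common prefix among the alternatives). Repeat until
no nonterminal has two alternatives with a common prefix.

Round 1: T has alternatives sharing prefix ', b b'. Introduce T': T → , b b T'
  Add: T' → ε
  Add: T' → T
  Add: T' → ,

No remaining common prefixes — done.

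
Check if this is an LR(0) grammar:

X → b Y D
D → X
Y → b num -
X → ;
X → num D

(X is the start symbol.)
Augment with X' → X and build the canonical LR(0) collection (I0 = CLOSURE({[X' → . X]}), then GOTO on every symbol after a dot until no new states appear). It has 12 states:
  I0: { [X → . ;], [X → . b Y D], [X → . num D], [X' → . X] }  — shift
  I1: { [X → ; .] }  — reduce
  I2: { [X' → X .] }  — accept
  I3: { [X → b . Y D], [Y → . b num -] }  — shift
  I4: { [D → . X], [X → . ;], [X → . b Y D], [X → . num D], [X → num . D] }  — shift
  I5: { [X → num D .] }  — reduce
  I6: { [D → X .] }  — reduce
  I7: { [D → . X], [X → . ;], [X → . b Y D], [X → . num D], [X → b Y . D] }  — shift
  I8: { [Y → b . num -] }  — shift
  I9: { [Y → b num . -] }  — shift
  I10: { [Y → b num - .] }  — reduce
  I11: { [X → b Y D .] }  — reduce

Every state is either a pure shift/goto state or contains exactly one complete item and nothing to shift — no conflicts. The grammar is LR(0).

Answer: Yes, the grammar is LR(0)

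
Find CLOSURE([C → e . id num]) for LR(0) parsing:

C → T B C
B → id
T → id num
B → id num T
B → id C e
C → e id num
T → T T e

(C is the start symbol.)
{ [C → e . id num] }

To compute CLOSURE, for each item [A → α.Bβ] where B is a non-terminal, add [B → .γ] for all productions B → γ; repeat for the newly added items until nothing changes.

Start with: [C → e . id num]
The dot precedes the terminal id, so nothing is added.

CLOSURE = { [C → e . id num] }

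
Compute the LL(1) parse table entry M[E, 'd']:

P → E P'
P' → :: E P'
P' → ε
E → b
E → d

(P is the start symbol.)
To find M[E, 'd'], we find productions for E where 'd' is in the predict set (PREDICT(N → α) = (FIRST(α) \ {ε}) ∪ (FOLLOW(N) if α ⇒* ε)).

E → b: PREDICT = { 'b' }
E → d: PREDICT = { 'd' }
  'd' is in predict set, so this production goes in M[E, 'd']

M[E, 'd'] = E → d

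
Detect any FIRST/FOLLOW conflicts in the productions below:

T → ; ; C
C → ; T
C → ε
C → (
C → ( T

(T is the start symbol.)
No FIRST/FOLLOW conflicts.

A FIRST/FOLLOW conflict occurs when a non-terminal N has a nullable alternative N → β (β ⇒* ε) and another alternative N → α with FIRST(α) ∩ FOLLOW(N) ≠ ∅: on such a lookahead the parser cannot decide between expanding α and letting N vanish via β.

Nullable non-terminals: C.

C: nullable alternative(s) C → ε; FOLLOW(C) = { $ }
  C → ; T: FIRST \ {ε} = { ';' } — disjoint from FOLLOW(C)
  C → ε: FIRST \ {ε} = { } — this is the only nullable alternative, skip
  C → (: FIRST \ {ε} = { '(' } — disjoint from FOLLOW(C)
  C → ( T: FIRST \ {ε} = { '(' } — disjoint from FOLLOW(C)

T has no nullable alternative, so no FIRST/FOLLOW check is needed there.

No FIRST/FOLLOW conflicts found.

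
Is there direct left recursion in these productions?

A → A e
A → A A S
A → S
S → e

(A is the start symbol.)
Yes, A is left-recursive

Direct left recursion occurs when N → N α for some non-terminal N (the right-hand side begins with the left-hand side itself).

A → A e: LEFT RECURSIVE (starts with A)
A → A A S: LEFT RECURSIVE (starts with A)
A → S: starts with S
S → e: starts with e

The grammar has direct left recursion on: A.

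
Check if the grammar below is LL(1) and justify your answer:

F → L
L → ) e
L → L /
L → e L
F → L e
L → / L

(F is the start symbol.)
Relevant sets:
  FIRST(L) = { ')', '/', 'e' }

For F:
  PREDICT(F → L) = { ')', '/', 'e' }
  PREDICT(F → L e) = { ')', '/', 'e' }
For L:
  PREDICT(L → ')' e) = { ')' }
  PREDICT(L → L '/') = { ')', '/', 'e' }
  PREDICT(L → e L) = { 'e' }
  PREDICT(L → '/' L) = { '/' }

Conflict found: Predict set conflict for F: { ')', '/', 'e' }
The grammar is NOT LL(1).

Answer: No. Predict set conflict for F: { ')', '/', 'e' }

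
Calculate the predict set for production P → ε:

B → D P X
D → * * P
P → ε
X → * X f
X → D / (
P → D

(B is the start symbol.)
PREDICT(P → ε) = (FIRST(RHS) \ {ε}) ∪ (FOLLOW(P) if ε ∈ FIRST(RHS), i.e. RHS ⇒* ε)
The right-hand side is ε (FIRST(ε) = { ε }), so the predict set is FOLLOW(P) = { '*', '/' }
PREDICT(P → ε) = { '*', '/' }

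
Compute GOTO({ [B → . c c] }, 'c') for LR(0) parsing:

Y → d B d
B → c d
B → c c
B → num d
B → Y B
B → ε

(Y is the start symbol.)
{ [B → c . c] }

GOTO(I, 'c') = CLOSURE({ [A → αX.β] : [A → α.Xβ] ∈ I, X = 'c' })

Items with dot before 'c', with the dot advanced:
  [B → . c c] → [B → c . c]
Closure adds nothing (no advanced item has the dot before a non-terminal).

GOTO = { [B → c . c] }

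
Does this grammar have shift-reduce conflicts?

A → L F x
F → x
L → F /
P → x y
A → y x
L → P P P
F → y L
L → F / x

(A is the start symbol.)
A shift-reduce conflict occurs when an LR(0) state has both:
  - a complete (reduce) item [A → α .] (dot at the end), and
  - a shift item [B → β . c γ] (dot before a terminal).

Augment with A' → A and build the canonical LR(0) collection (I0 = CLOSURE({[A' → . A]}), then GOTO on every symbol after a dot until no new states appear). It has 19 states:
  I0: { [A → . L F x], [A → . y x], [A' → . A], [F → . x], [F → . y L], [L → . F / x], [L → . F /], [L → . P P P], [P → . x y] }  — shift
  I1: { [A' → A .] }  — accept
  I2: { [L → F . / x], [L → F . /] }  — shift
  I3: { [A → L . F x], [F → . x], [F → . y L] }  — shift
  I4: { [L → P . P P], [P → . x y] }  — shift
  I5: { [F → x .], [P → x . y] }  — shift, reduce
  I6: { [A → y . x], [F → . x], [F → . y L], [F → y . L], [L → . F / x], [L → . F /], [L → . P P P], [P → . x y] }  — shift
  I7: { [F → y L .] }  — reduce
  I8: { [A → y x .], [F → x .], [P → x . y] }  — shift, 2 reduces
  I9: { [F → . x], [F → . y L], [F → y . L], [L → . F / x], [L → . F /], [L → . P P P], [P → . x y] }  — shift
  I10: { [P → x y .] }  — reduce
  I11: { [L → P P . P], [P → . x y] }  — shift
  I12: { [P → x . y] }  — shift
  I13: { [L → P P P .] }  — reduce
  I14: { [A → L F . x] }  — shift
  I15: { [F → x .] }  — reduce
  I16: { [A → L F x .] }  — reduce
  I17: { [L → F / . x], [L → F / .] }  — shift, reduce
  I18: { [L → F / x .] }  — reduce

I5 contains reduce item [F → x .] and shift item [P → x . y] — shift-reduce conflict.
I8 contains reduce items [A → y x .], [F → x .] and shift item [P → x . y] — shift-reduce conflict.
I17 contains reduce item [L → F / .] and shift item [L → F / . x] — shift-reduce conflict.

Answer: Yes — I5: [F → x .] vs [P → x . y]; I8: [A → y x .] vs [P → x . y]; I17: [L → F / .] vs [L → F / . x]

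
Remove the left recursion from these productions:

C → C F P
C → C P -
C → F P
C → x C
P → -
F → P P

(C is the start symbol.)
C is directly left-recursive. The standard transformation for
  A → A α₁ | ... | A α_m | β₁ | ... | β_n
is
  A  → β₁ A' | ... | β_n A'
  A' → α₁ A' | ... | α_m A' | ε

C → F P becomes C → F P C'
C → x C becomes C → x C C'
C → C F P becomes C' → F P C'
C → C P - becomes C' → P - C'
Add C' → ε

Productions for other non-terminals are unchanged:
  P → -
  F → P P

Resulting grammar:
C → F P C'
C → x C C'
C' → F P C'
C' → P - C'
C' → ε
P → -
F → P P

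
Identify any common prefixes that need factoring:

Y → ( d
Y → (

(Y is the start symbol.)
Yes, Y has productions with common prefix '('

Left-factoring is needed when two productions for the same non-terminal
share a common prefix on the right-hand side.

Productions for Y:
  Y → ( d
  Y → (

Found common prefix '(' in productions for Y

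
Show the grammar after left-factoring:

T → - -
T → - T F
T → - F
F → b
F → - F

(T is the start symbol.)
T → - T'
T' → -
T' → T F
T' → F
F → b
F → - F

Left-factoring transforms A → αβ₁ | αβ₂ into A → αA' and A' → β₁ | β₂
(α is the longest common prefix among the alternatives). Repeat until
no nonterminal has two alternatives with a common prefix.

Round 1: T has alternatives sharing prefix '-'. Introduce T': T → - T'
  Add: T' → -
  Add: T' → T F
  Add: T' → F

No remaining common prefixes — done.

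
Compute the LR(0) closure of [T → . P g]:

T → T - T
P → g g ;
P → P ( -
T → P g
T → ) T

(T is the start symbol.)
{ [P → . P ( -], [P → . g g ;], [T → . P g] }

Start with: [T → . P g]
  [T → . P g] has the dot before P: add [P → . g g ;], [P → . P ( -]
No further items can be added.

CLOSURE = { [P → . P ( -], [P → . g g ;], [T → . P g] }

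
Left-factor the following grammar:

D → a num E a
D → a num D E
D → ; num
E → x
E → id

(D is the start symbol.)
Left-factoring transforms A → αβ₁ | αβ₂ into A → αA' and A' → β₁ | β₂
(α is the longest common prefix among the alternatives). Repeat until
no nonterminal has two alternatives with a common prefix.

Round 1: D has alternatives sharing prefix 'a num'. Introduce D': D → a num D'
  Add: D' → E a
  Add: D' → D E

No remaining common prefixes — done.

Resulting grammar:
D → a num D'
D' → E a
D' → D E
D → ; num
E → x
E → id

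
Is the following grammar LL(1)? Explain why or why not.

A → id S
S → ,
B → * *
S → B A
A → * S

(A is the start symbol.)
A grammar is LL(1) if for each non-terminal N with multiple productions, the predict sets of those productions are pairwise disjoint, where PREDICT(N → α) = (FIRST(α) \ {ε}) ∪ (FOLLOW(N) if α ⇒* ε).

Relevant sets:
  FIRST(B) = { '*' }

For A:
  PREDICT(A → id S) = { 'id' }
  PREDICT(A → '*' S) = { '*' }
For S:
  PREDICT(S → ',') = { ',' }
  PREDICT(S → B A) = { '*' }
B has a single production, so nothing to check there.

All predict sets are disjoint. The grammar IS LL(1).

Answer: Yes, the grammar is LL(1).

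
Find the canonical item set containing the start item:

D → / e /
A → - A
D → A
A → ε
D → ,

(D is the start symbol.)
First, augment the grammar with D' → D
I₀ = CLOSURE({ [D' → . D] }):
  [D' → . D] has the dot before D: add [D → . / e /], [D → . A], [D → . ,]
  [D → . A] has the dot before A: add [A → . - A], [A → .]
No further items can be added.

I₀ = { [A → . - A], [A → .], [D → . ,], [D → . / e /], [D → . A], [D' → . D] }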